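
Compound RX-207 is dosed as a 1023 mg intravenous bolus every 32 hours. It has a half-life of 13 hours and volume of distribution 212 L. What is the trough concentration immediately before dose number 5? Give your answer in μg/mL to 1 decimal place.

1.1 μg/mL

f = (1/2)^(τ/t½) = (1/2)^(32/13) ≈ 0.1816.
C₀ = D/Vd = 1023/212 ≈ 4.825 μg/mL.
Before the 5th dose, 4 doses have been given. Superposition: Cmin = C₀·(f + f² + … + f^4).
≈ 4.825 × (0.1816 + 0.0330 + 0.0060 + 0.0011) ≈ 4.825 × 0.2217 ≈ 1.070 μg/mL.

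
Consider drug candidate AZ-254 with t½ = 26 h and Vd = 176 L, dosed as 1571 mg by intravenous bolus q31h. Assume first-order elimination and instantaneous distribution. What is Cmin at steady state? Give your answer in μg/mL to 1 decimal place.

τ/t½ = 31/26 ≈ 1.1923, so fraction remaining f = (1/2)^(31/26) ≈ 0.4376.
At steady state, accumulation factor R = 1/(1 − e^(−kτ)) ≈ 1.7781.
Each bolus raises the concentration by D/Vd = 1571/176 ≈ 8.926 μg/mL.
Steady-state peak Cmax,ss = C₀·R ≈ 8.926 × 1.7781 ≈ 15.871 μg/mL.
Steady-state trough Cmin,ss = Cmax,ss·f ≈ 15.871 × 0.4376 ≈ 6.945 μg/mL.

6.9 μg/mL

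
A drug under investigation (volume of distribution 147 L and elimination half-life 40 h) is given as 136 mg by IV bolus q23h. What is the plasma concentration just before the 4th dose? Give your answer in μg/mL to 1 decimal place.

1.3 μg/mL

f = (1/2)^(τ/t½) = (1/2)^(23/40) ≈ 0.6713.
C₀ = D/Vd = 136/147 ≈ 0.925 μg/mL.
Before the 4th dose, 3 doses have been given. Superposition: Cmin = C₀·(f + f² + … + f^3).
≈ 0.925 × (0.6713 + 0.4506 + 0.3025) ≈ 0.925 × 1.4244 ≈ 1.318 μg/mL.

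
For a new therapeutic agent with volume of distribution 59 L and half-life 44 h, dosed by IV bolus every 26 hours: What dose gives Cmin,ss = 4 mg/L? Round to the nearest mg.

119 mg

τ/t½ = 26/44 ≈ 0.59091, so f = (1/2)^(26/44) ≈ 0.663924.
Cmin,ss = (D/Vd)·f/(1−f), so D = Cmin,ss·Vd·(1−f)/f.
D = 4 × 59 × (1−f)/f ≈ 4 × 59 × 0.50620 ≈ 119.46 mg.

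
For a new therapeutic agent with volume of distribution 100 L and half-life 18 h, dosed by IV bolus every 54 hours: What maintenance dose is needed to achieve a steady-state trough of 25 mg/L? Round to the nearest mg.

17500 mg

τ/t½ = 54/18 ≈ 3, so f = (1/2)^(54/18) ≈ 0.125000.
Cmin,ss = (D/Vd)·f/(1−f), so D = Cmin,ss·Vd·(1−f)/f.
D = 25 × 100 × (1−f)/f ≈ 25 × 100 × 7.00000 ≈ 17500.00 mg.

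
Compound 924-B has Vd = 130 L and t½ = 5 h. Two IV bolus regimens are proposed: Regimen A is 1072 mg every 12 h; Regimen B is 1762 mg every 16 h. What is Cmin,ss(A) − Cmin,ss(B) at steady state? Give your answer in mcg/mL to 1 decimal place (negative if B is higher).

Regimen A: f = (1/2)^(12/5) ≈ 0.1895; Cmin,ss = (1072/130)·f/(1−f) ≈ 1.928 mcg/mL.
Regimen B: f = (1/2)^(16/5) ≈ 0.1088; Cmin,ss = (1762/130)·f/(1−f) ≈ 1.655 mcg/mL.
Difference ≈ 1.928 − 1.655 ≈ 0.273 mcg/mL.

0.3 mcg/mL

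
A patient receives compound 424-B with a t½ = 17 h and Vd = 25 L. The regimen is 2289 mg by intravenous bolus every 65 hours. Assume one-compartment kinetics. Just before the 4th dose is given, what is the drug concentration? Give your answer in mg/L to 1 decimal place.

7.0 mg/L

f = (1/2)^(τ/t½) = (1/2)^(65/17) ≈ 0.0706.
C₀ = D/Vd = 2289/25 ≈ 91.560 mg/L.
Before the 4th dose, 3 doses have been given. Superposition: Cmin = C₀·(f + f² + … + f^3).
≈ 91.560 × (0.0706 + 0.0050 + 0.0004) ≈ 91.560 × 0.0760 ≈ 6.959 mg/L.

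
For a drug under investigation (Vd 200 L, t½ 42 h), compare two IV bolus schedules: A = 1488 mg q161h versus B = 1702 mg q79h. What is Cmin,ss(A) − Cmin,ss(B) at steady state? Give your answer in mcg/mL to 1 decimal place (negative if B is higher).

Regimen A: f = (1/2)^(161/42) ≈ 0.0702; Cmin,ss = (1488/200)·f/(1−f) ≈ 0.562 mcg/mL.
Regimen B: f = (1/2)^(79/42) ≈ 0.2715; Cmin,ss = (1702/200)·f/(1−f) ≈ 3.172 mcg/mL.
Difference ≈ 0.562 − 3.172 ≈ -2.610 mcg/mL.

-2.6 mcg/mL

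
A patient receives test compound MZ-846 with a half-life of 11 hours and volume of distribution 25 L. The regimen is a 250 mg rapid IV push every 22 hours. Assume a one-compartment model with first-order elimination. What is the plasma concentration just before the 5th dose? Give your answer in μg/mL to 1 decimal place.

3.3 μg/mL

f = (1/2)^(τ/t½) = (1/2)^(22/11) ≈ 0.2500.
C₀ = D/Vd = 250/25 ≈ 10.000 μg/mL.
Before the 5th dose, 4 doses have been given. Superposition: Cmin = C₀·(f + f² + … + f^4).
≈ 10.000 × (0.2500 + 0.0625 + 0.0156 + 0.0039) ≈ 10.000 × 0.3320 ≈ 3.320 μg/mL.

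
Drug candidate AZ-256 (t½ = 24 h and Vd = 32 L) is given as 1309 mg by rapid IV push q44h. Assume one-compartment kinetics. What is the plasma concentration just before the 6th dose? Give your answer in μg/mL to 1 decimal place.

f = (1/2)^(τ/t½) = (1/2)^(44/24) ≈ 0.2806.
C₀ = D/Vd = 1309/32 ≈ 40.906 μg/mL.
Before the 6th dose, 5 doses have been given. Superposition: Cmin = C₀·(f + f² + … + f^5).
≈ 40.906 × (0.2806 + 0.0787 + 0.0221 + 0.0062 + 0.0017) ≈ 40.906 × 0.3893 ≈ 15.925 μg/mL.

15.9 μg/mL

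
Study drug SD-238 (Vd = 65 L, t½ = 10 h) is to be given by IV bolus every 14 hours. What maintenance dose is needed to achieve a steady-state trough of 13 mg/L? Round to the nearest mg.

τ/t½ = 14/10 ≈ 1.4, so f = (1/2)^(14/10) ≈ 0.378929.
Cmin,ss = (D/Vd)·f/(1−f), so D = Cmin,ss·Vd·(1−f)/f.
D = 13 × 65 × (1−f)/f ≈ 13 × 65 × 1.63902 ≈ 1384.97 mg.

1385 mg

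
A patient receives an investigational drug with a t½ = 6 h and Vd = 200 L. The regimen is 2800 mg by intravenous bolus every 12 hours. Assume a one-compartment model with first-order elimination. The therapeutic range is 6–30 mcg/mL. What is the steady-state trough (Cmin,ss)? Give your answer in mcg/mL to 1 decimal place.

4.7 mcg/mL

The dosing interval is 2 half-lives, so f = 2^(−2) = 0.25.
Accumulation ratio R = 1/(1 − f) = 1/0.75 = 4/3.
Single-dose peak C₀ = D/Vd = 2800/200 = 14 mcg/mL.
Steady-state peak Cmax,ss = C₀·R = 14 × 4/3 ≈ 18.667 mcg/mL.
Steady-state trough Cmin,ss = Cmax,ss·f ≈ 18.667 × 0.25 ≈ 4.667 mcg/mL.
Trough 4.7 mcg/mL vs MEC 6 mcg/mL: subtherapeutic.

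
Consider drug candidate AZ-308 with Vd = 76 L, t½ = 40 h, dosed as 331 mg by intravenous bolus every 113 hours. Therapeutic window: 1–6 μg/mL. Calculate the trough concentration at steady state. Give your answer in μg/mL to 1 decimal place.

Over one 113-h interval, 113/40 ≈ 2.825 half-lives elapse, leaving f ≈ 0.1411 of each dose.
Accumulation ratio R = 1/(1 − f) ≈ 1/0.8589 ≈ 1.1643.
Single-dose peak C₀ = D/Vd = 331/76 ≈ 4.355 μg/mL.
Cmax,ss = C₀/(1 − f) ≈ 4.355/0.8589 ≈ 5.070 μg/mL.
Steady-state trough Cmin,ss = Cmax,ss·f ≈ 5.070 × 0.1411 ≈ 0.715 μg/mL.
Trough 0.7 μg/mL vs MEC 1 μg/mL: subtherapeutic.

0.7 μg/mL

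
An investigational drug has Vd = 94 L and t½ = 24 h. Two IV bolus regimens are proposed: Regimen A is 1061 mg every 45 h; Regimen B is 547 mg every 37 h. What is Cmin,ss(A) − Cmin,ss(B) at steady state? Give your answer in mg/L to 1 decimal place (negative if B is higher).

1.2 mg/L

Regimen A: f = (1/2)^(45/24) ≈ 0.2726; Cmin,ss = (1061/94)·f/(1−f) ≈ 4.230 mg/L.
Regimen B: f = (1/2)^(37/24) ≈ 0.3435; Cmin,ss = (547/94)·f/(1−f) ≈ 3.045 mg/L.
Difference ≈ 4.230 − 3.045 ≈ 1.185 mg/L.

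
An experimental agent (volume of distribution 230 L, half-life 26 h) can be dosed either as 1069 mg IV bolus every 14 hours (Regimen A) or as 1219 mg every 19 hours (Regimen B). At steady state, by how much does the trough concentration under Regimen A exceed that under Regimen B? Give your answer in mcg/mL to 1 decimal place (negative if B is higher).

Regimen A: f = (1/2)^(14/26) ≈ 0.6885; Cmin,ss = (1069/230)·f/(1−f) ≈ 10.273 mcg/mL.
Regimen B: f = (1/2)^(19/26) ≈ 0.6026; Cmin,ss = (1219/230)·f/(1−f) ≈ 8.037 mcg/mL.
Difference ≈ 10.273 − 8.037 ≈ 2.236 mcg/mL.

2.2 mcg/mL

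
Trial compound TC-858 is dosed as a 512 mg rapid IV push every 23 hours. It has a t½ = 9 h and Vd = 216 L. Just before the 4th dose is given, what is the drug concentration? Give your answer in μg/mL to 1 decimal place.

0.5 μg/mL

f = (1/2)^(τ/t½) = (1/2)^(23/9) ≈ 0.1701.
C₀ = D/Vd = 512/216 ≈ 2.370 μg/mL.
Before the 4th dose, 3 doses have been given. Superposition: Cmin = C₀·(f + f² + … + f^3).
≈ 2.370 × (0.1701 + 0.0289 + 0.0049) ≈ 2.370 × 0.2039 ≈ 0.483 μg/mL.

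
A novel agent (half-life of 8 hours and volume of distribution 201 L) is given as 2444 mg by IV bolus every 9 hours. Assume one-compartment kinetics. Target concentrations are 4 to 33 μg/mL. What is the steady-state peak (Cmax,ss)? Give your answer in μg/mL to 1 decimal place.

22.5 μg/mL

k = ln2/t½ = ln2/8 ≈ 0.086643 h⁻¹; fraction remaining f = e^(−kτ) = e^(−0.086643×9) ≈ 0.4585.
Accumulation ratio R = 1/(1 − f) ≈ 1/0.5415 ≈ 1.8467.
Each bolus raises the concentration by D/Vd = 2444/201 ≈ 12.159 μg/mL.
Steady-state peak Cmax,ss = C₀·R ≈ 12.159 × 1.8467 ≈ 22.454 μg/mL.
Peak 22.5 μg/mL vs MTC 33 μg/mL: below toxic threshold.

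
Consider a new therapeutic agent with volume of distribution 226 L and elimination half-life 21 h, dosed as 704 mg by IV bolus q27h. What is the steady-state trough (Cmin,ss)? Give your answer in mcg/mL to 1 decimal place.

2.2 mcg/mL

Over one 27-h interval, 27/21 ≈ 1.2857 half-lives elapse, leaving f ≈ 0.4102 of each dose.
Accumulation ratio R = 1/(1 − f) ≈ 1/0.5898 ≈ 1.6955.
Each bolus raises the concentration by D/Vd = 704/226 ≈ 3.115 mcg/mL.
Steady-state peak Cmax,ss = C₀·R ≈ 3.115 × 1.6955 ≈ 5.281 mcg/mL.
Steady-state trough Cmin,ss = Cmax,ss·f ≈ 5.281 × 0.4102 ≈ 2.166 mcg/mL.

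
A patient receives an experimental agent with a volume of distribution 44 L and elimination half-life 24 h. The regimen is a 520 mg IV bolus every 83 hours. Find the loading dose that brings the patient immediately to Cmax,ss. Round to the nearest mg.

572 mg

f = (1/2)^(83/24) ≈ 0.090978; accumulation ratio R = 1/(1−f) ≈ 1.10008.
Loading dose to hit Cmax,ss on first dose: D_load = D_maint·R ≈ 520 × 1.10008 ≈ 572.04 mg.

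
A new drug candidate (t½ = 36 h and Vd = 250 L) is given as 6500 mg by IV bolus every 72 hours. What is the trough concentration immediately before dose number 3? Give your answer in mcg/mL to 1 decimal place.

8.1 mcg/mL

f = (1/2)^(τ/t½) = (1/2)^(72/36) ≈ 0.2500.
C₀ = D/Vd = 6500/250 ≈ 26.000 mcg/mL.
Before the 3rd dose, 2 doses have been given. Superposition: Cmin = C₀·(f + f²).
≈ 26.000 × (0.2500 + 0.0625) ≈ 26.000 × 0.3125 ≈ 8.125 mcg/mL.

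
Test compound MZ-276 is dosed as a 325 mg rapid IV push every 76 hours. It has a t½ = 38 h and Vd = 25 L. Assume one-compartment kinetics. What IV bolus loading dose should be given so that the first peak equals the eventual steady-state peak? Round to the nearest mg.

f = (1/2)^(76/38) ≈ 0.250000; accumulation ratio R = 1/(1−f) ≈ 1.33333.
Loading dose to hit Cmax,ss on first dose: D_load = D_maint·R ≈ 325 × 1.33333 ≈ 433.33 mg.

433 mg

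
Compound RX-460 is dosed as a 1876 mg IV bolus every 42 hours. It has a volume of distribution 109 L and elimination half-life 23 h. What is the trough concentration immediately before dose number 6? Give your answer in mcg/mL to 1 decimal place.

6.7 mcg/mL

f = (1/2)^(τ/t½) = (1/2)^(42/23) ≈ 0.2820.
C₀ = D/Vd = 1876/109 ≈ 17.211 mcg/mL.
Before the 6th dose, 5 doses have been given. Superposition: Cmin = C₀·(f + f² + … + f^5).
≈ 17.211 × (0.2820 + 0.0795 + 0.0224 + 0.0063 + 0.0018) ≈ 17.211 × 0.3920 ≈ 6.747 mcg/mL.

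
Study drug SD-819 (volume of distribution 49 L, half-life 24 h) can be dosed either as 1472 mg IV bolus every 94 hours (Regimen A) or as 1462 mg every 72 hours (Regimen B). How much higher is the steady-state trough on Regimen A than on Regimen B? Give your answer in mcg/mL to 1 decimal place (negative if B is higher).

Regimen A: f = (1/2)^(94/24) ≈ 0.0662; Cmin,ss = (1472/49)·f/(1−f) ≈ 2.130 mcg/mL.
Regimen B: f = (1/2)^(72/24) ≈ 0.1250; Cmin,ss = (1462/49)·f/(1−f) ≈ 4.262 mcg/mL.
Difference ≈ 2.130 − 4.262 ≈ -2.132 mcg/mL.

-2.1 mcg/mL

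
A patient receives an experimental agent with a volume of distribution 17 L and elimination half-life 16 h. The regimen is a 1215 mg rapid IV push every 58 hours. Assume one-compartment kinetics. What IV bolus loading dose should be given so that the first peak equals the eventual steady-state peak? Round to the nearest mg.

f = (1/2)^(58/16) ≈ 0.081052; accumulation ratio R = 1/(1−f) ≈ 1.08820.
Loading dose to hit Cmax,ss on first dose: D_load = D_maint·R ≈ 1215 × 1.08820 ≈ 1322.16 mg.

1322 mg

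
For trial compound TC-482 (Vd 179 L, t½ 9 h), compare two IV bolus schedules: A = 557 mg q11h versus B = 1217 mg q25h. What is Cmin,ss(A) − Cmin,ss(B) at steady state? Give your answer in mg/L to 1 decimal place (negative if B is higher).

1.2 mg/L

Regimen A: f = (1/2)^(11/9) ≈ 0.4286; Cmin,ss = (557/179)·f/(1−f) ≈ 2.334 mg/L.
Regimen B: f = (1/2)^(25/9) ≈ 0.1458; Cmin,ss = (1217/179)·f/(1−f) ≈ 1.160 mg/L.
Difference ≈ 2.334 − 1.160 ≈ 1.174 mg/L.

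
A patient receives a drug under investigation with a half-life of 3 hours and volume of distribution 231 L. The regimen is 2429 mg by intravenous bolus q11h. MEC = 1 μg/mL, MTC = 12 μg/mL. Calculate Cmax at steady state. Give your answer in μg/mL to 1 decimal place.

11.4 μg/mL

τ/t½ = 11/3 ≈ 3.6667, so fraction remaining f = (1/2)^(11/3) ≈ 0.0787.
Accumulation ratio R = 1/(1 − f) ≈ 1/0.9213 ≈ 1.0854.
Each bolus raises the concentration by D/Vd = 2429/231 ≈ 10.515 μg/mL.
Steady-state peak Cmax,ss = C₀·R ≈ 10.515 × 1.0854 ≈ 11.413 μg/mL.
Peak 11.4 μg/mL vs MTC 12 μg/mL: below toxic threshold.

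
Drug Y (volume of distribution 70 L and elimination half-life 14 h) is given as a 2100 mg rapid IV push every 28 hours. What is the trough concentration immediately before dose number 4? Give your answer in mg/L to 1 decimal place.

f = (1/2)^(τ/t½) = (1/2)^(28/14) ≈ 0.2500.
C₀ = D/Vd = 2100/70 ≈ 30.000 mg/L.
Before the 4th dose, 3 doses have been given. Superposition: Cmin = C₀·(f + f² + … + f^3).
≈ 30.000 × (0.2500 + 0.0625 + 0.0156) ≈ 30.000 × 0.3281 ≈ 9.843 mg/L.

9.8 mg/L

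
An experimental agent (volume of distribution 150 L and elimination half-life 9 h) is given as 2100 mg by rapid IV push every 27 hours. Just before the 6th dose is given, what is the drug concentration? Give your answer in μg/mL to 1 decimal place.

2.0 μg/mL

f = (1/2)^(τ/t½) = (1/2)^(27/9) ≈ 0.1250.
C₀ = D/Vd = 2100/150 ≈ 14.000 μg/mL.
Before the 6th dose, 5 doses have been given. Superposition: Cmin = C₀·(f + f² + … + f^5).
≈ 14.000 × (0.1250 + 0.0156 + 0.0020 + 0.0002 + 0.0000) ≈ 14.000 × 0.1428 ≈ 1.999 μg/mL.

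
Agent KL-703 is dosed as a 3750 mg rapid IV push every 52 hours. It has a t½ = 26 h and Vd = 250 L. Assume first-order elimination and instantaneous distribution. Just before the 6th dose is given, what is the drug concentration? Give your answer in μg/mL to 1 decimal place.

5.0 μg/mL

f = (1/2)^(τ/t½) = (1/2)^(52/26) ≈ 0.2500.
C₀ = D/Vd = 3750/250 ≈ 15.000 μg/mL.
Before the 6th dose, 5 doses have been given. Superposition: Cmin = C₀·(f + f² + … + f^5).
≈ 15.000 × (0.2500 + 0.0625 + 0.0156 + 0.0039 + 0.0010) ≈ 15.000 × 0.3330 ≈ 4.995 μg/mL.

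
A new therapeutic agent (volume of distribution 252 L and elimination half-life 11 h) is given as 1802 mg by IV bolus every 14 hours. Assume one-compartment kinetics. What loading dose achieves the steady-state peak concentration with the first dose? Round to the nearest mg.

3074 mg

f = (1/2)^(14/11) ≈ 0.413877; accumulation ratio R = 1/(1−f) ≈ 1.70613.
Loading dose to hit Cmax,ss on first dose: D_load = D_maint·R ≈ 1802 × 1.70613 ≈ 3074.45 mg.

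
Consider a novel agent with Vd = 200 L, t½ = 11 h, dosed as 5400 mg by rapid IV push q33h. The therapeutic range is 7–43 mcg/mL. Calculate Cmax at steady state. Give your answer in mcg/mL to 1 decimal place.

30.9 mcg/mL

τ = 33 h = 3 half-lives, so f = (1/2)^3 = 0.125.
At steady state, R = 1/(1 − 0.125) = 8/7.
Single-dose peak C₀ = D/Vd = 5400/200 = 27 mcg/mL.
Steady-state peak Cmax,ss = C₀·R = 27 × 8/7 ≈ 30.857 mcg/mL.
Peak 30.9 mcg/mL vs MTC 43 mcg/mL: below toxic threshold.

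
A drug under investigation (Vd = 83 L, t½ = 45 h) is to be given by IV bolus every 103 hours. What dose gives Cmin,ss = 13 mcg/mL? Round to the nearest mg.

4194 mg

τ/t½ = 103/45 ≈ 2.2889, so f = (1/2)^(103/45) ≈ 0.204633.
Cmin,ss = (D/Vd)·f/(1−f), so D = Cmin,ss·Vd·(1−f)/f.
D = 13 × 83 × (1−f)/f ≈ 13 × 83 × 3.88680 ≈ 4193.86 mg.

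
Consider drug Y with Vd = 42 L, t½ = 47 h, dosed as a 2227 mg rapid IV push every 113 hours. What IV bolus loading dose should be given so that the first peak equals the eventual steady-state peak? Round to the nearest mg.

2746 mg

f = (1/2)^(113/47) ≈ 0.188907; accumulation ratio R = 1/(1−f) ≈ 1.23290.
Loading dose to hit Cmax,ss on first dose: D_load = D_maint·R ≈ 2227 × 1.23290 ≈ 2745.67 mg.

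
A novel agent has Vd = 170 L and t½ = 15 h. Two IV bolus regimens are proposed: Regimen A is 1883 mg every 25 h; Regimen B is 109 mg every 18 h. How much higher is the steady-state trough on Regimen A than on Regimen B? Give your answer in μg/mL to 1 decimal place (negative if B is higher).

4.6 μg/mL

Regimen A: f = (1/2)^(25/15) ≈ 0.3150; Cmin,ss = (1883/170)·f/(1−f) ≈ 5.094 μg/mL.
Regimen B: f = (1/2)^(18/15) ≈ 0.4353; Cmin,ss = (109/170)·f/(1−f) ≈ 0.494 μg/mL.
Difference ≈ 5.094 − 0.494 ≈ 4.600 μg/mL.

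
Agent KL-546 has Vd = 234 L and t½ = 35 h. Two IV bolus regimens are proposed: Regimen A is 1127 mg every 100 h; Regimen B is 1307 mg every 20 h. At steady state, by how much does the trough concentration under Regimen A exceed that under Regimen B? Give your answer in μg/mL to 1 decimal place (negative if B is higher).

Regimen A: f = (1/2)^(100/35) ≈ 0.1380; Cmin,ss = (1127/234)·f/(1−f) ≈ 0.771 μg/mL.
Regimen B: f = (1/2)^(20/35) ≈ 0.6730; Cmin,ss = (1307/234)·f/(1−f) ≈ 11.495 μg/mL.
Difference ≈ 0.771 − 11.495 ≈ -10.724 μg/mL.

-10.7 μg/mL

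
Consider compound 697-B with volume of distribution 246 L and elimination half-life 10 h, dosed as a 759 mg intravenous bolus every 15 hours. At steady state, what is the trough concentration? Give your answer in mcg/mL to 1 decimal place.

1.7 mcg/mL

Over one 15-h interval, 15/10 ≈ 1.5 half-lives elapse, leaving f ≈ 0.3536 of each dose.
Accumulation ratio R = 1/(1 − f) ≈ 1/0.6464 ≈ 1.5470.
Each bolus raises the concentration by D/Vd = 759/246 ≈ 3.085 mcg/mL.
Cmax,ss = C₀/(1 − f) ≈ 3.085/0.6464 ≈ 4.773 mcg/mL.
One interval later, Cmin,ss = Cmax,ss·e^(−kτ) ≈ 4.773 × 0.3536 ≈ 1.688 mcg/mL.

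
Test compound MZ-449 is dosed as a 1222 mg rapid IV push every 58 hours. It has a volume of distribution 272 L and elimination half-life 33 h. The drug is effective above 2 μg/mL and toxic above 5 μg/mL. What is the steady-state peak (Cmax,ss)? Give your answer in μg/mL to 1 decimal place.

τ/t½ = 58/33 ≈ 1.7576, so fraction remaining f = (1/2)^(58/33) ≈ 0.2957.
Accumulation ratio R = 1/(1 − f) ≈ 1/0.7043 ≈ 1.4198.
Single-dose peak C₀ = D/Vd = 1222/272 ≈ 4.493 μg/mL.
Cmax,ss = C₀/(1 − f) ≈ 4.493/0.7043 ≈ 6.379 μg/mL.
Peak 6.4 μg/mL vs MTC 5 μg/mL: exceeds toxic threshold.

6.4 μg/mL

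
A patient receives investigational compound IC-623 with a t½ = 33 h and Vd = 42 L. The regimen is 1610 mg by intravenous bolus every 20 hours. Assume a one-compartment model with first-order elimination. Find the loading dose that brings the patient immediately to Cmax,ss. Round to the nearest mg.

4694 mg

f = (1/2)^(20/33) ≈ 0.656988; accumulation ratio R = 1/(1−f) ≈ 2.91535.
Loading dose to hit Cmax,ss on first dose: D_load = D_maint·R ≈ 1610 × 2.91535 ≈ 4693.71 mg.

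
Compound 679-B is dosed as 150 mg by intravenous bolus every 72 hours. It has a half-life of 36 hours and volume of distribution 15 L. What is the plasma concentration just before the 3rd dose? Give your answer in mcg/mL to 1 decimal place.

3.1 mcg/mL

f = (1/2)^(τ/t½) = (1/2)^(72/36) ≈ 0.2500.
C₀ = D/Vd = 150/15 ≈ 10.000 mcg/mL.
Before the 3rd dose, 2 doses have been given. Superposition: Cmin = C₀·(f + f²).
≈ 10.000 × (0.2500 + 0.0625) ≈ 10.000 × 0.3125 ≈ 3.125 mcg/mL.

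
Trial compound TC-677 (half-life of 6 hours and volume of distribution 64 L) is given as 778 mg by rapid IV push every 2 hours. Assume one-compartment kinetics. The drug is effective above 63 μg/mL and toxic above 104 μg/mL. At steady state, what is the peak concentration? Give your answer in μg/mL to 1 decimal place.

τ/t½ = 2/6 ≈ 0.33333, so fraction remaining f = (1/2)^(2/6) ≈ 0.7937.
Accumulation ratio R = 1/(1 − f) ≈ 1/0.2063 ≈ 4.8473.
Each bolus raises the concentration by D/Vd = 778/64 ≈ 12.156 μg/mL.
Steady-state peak Cmax,ss = C₀·R ≈ 12.156 × 4.8473 ≈ 58.924 μg/mL.
Peak 58.9 μg/mL vs MTC 104 μg/mL: below toxic threshold.

58.9 μg/mL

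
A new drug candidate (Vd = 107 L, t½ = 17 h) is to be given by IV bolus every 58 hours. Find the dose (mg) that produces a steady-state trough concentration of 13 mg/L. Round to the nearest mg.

13413 mg

τ/t½ = 58/17 ≈ 3.4118, so f = (1/2)^(58/17) ≈ 0.093963.
Cmin,ss = (D/Vd)·f/(1−f), so D = Cmin,ss·Vd·(1−f)/f.
D = 13 × 107 × (1−f)/f ≈ 13 × 107 × 9.64249 ≈ 13412.70 mg.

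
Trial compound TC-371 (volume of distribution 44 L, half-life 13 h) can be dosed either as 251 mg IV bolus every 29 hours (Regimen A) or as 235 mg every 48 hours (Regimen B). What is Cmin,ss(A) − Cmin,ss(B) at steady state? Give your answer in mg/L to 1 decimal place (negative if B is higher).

Regimen A: f = (1/2)^(29/13) ≈ 0.2130; Cmin,ss = (251/44)·f/(1−f) ≈ 1.544 mg/L.
Regimen B: f = (1/2)^(48/13) ≈ 0.0774; Cmin,ss = (235/44)·f/(1−f) ≈ 0.448 mg/L.
Difference ≈ 1.544 − 0.448 ≈ 1.096 mg/L.

1.1 mg/L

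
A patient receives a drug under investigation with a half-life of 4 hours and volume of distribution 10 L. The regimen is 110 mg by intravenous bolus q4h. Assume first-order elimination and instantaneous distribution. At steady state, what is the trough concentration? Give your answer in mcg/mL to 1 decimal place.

τ = 4 h = 1 half-life, so f = (1/2)^1 = 0.5.
Accumulation ratio R = 1/(1 − f) = 1/0.5 = 2/1.
Single-dose peak C₀ = D/Vd = 110/10 = 11 mcg/mL.
Steady-state peak Cmax,ss = C₀·R = 11 × 2/1 ≈ 22.000 mcg/mL.
Steady-state trough Cmin,ss = Cmax,ss·f ≈ 22.000 × 0.5 ≈ 11.000 mcg/mL.

11.0 mcg/mL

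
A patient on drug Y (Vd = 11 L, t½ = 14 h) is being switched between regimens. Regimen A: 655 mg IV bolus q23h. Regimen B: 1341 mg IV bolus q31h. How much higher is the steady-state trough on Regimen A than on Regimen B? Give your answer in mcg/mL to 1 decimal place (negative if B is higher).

-5.4 mcg/mL

Regimen A: f = (1/2)^(23/14) ≈ 0.3202; Cmin,ss = (655/11)·f/(1−f) ≈ 28.047 mcg/mL.
Regimen B: f = (1/2)^(31/14) ≈ 0.2155; Cmin,ss = (1341/11)·f/(1−f) ≈ 33.488 mcg/mL.
Difference ≈ 28.047 − 33.488 ≈ -5.441 mcg/mL.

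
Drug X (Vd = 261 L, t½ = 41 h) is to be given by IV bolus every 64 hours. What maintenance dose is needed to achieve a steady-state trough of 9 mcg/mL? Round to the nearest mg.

4582 mg

τ/t½ = 64/41 ≈ 1.561, so f = (1/2)^(64/41) ≈ 0.338922.
Cmin,ss = (D/Vd)·f/(1−f), so D = Cmin,ss·Vd·(1−f)/f.
D = 9 × 261 × (1−f)/f ≈ 9 × 261 × 1.95053 ≈ 4581.79 mg.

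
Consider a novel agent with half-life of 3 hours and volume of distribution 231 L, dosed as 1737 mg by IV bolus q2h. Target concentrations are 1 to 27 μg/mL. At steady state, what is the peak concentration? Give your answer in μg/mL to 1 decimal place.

k = ln2/t½ = ln2/3 ≈ 0.231049 h⁻¹; fraction remaining f = e^(−kτ) = e^(−0.231049×2) ≈ 0.6300.
At steady state, accumulation factor R = 1/(1 − e^(−kτ)) ≈ 2.7027.
Each bolus raises the concentration by D/Vd = 1737/231 ≈ 7.519 μg/mL.
Cmax,ss = C₀/(1 − f) ≈ 7.519/0.3700 ≈ 20.322 μg/mL.
Peak 20.3 μg/mL vs MTC 27 μg/mL: below toxic threshold.

20.3 μg/mL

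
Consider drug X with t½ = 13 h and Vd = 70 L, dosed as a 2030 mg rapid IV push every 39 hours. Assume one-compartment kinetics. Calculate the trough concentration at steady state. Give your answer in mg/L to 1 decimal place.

4.1 mg/L

The dosing interval is 3 half-lives, so f = 2^(−3) = 0.125.
Accumulation ratio R = 1/(1 − f) = 1/0.875 = 8/7.
Single-dose peak C₀ = D/Vd = 2030/70 = 29 mg/L.
Steady-state peak Cmax,ss = C₀·R = 29 × 8/7 ≈ 33.143 mg/L.
Steady-state trough Cmin,ss = Cmax,ss·f ≈ 33.143 × 0.125 ≈ 4.143 mg/L.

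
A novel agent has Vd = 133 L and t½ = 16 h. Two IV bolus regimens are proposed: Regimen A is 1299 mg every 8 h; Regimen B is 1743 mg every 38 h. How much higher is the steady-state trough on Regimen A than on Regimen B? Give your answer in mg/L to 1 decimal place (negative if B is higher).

Regimen A: f = (1/2)^(8/16) ≈ 0.7071; Cmin,ss = (1299/133)·f/(1−f) ≈ 23.579 mg/L.
Regimen B: f = (1/2)^(38/16) ≈ 0.1928; Cmin,ss = (1743/133)·f/(1−f) ≈ 3.130 mg/L.
Difference ≈ 23.579 − 3.130 ≈ 20.449 mg/L.

20.4 mg/L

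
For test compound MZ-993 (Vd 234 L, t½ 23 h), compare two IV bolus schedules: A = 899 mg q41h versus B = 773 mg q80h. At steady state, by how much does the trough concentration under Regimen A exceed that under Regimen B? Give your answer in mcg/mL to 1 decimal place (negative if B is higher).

Regimen A: f = (1/2)^(41/23) ≈ 0.2907; Cmin,ss = (899/234)·f/(1−f) ≈ 1.575 mcg/mL.
Regimen B: f = (1/2)^(80/23) ≈ 0.0897; Cmin,ss = (773/234)·f/(1−f) ≈ 0.326 mcg/mL.
Difference ≈ 1.575 − 0.326 ≈ 1.249 mcg/mL.

1.2 mcg/mL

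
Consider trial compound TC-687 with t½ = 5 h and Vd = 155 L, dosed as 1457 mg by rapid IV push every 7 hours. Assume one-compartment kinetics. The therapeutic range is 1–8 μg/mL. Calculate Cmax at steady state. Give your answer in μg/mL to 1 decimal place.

15.1 μg/mL

Over one 7-h interval, 7/5 ≈ 1.4 half-lives elapse, leaving f ≈ 0.3789 of each dose.
At steady state, accumulation factor R = 1/(1 − e^(−kτ)) ≈ 1.6100.
Single-dose peak C₀ = D/Vd = 1457/155 ≈ 9.400 μg/mL.
Steady-state peak Cmax,ss = C₀·R ≈ 9.400 × 1.6100 ≈ 15.134 μg/mL.
Peak 15.1 μg/mL vs MTC 8 μg/mL: exceeds toxic threshold.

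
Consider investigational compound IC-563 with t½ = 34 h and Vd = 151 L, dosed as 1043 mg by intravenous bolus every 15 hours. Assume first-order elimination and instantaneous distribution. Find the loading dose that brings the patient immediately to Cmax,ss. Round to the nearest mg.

3959 mg

f = (1/2)^(15/34) ≈ 0.736534; accumulation ratio R = 1/(1−f) ≈ 3.79556.
Loading dose to hit Cmax,ss on first dose: D_load = D_maint·R ≈ 1043 × 3.79556 ≈ 3958.77 mg.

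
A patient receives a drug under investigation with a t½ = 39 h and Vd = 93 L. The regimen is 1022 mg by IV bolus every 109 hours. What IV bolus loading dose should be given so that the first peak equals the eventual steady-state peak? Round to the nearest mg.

f = (1/2)^(109/39) ≈ 0.144099; accumulation ratio R = 1/(1−f) ≈ 1.16836.
Loading dose to hit Cmax,ss on first dose: D_load = D_maint·R ≈ 1022 × 1.16836 ≈ 1194.06 mg.

1194 mg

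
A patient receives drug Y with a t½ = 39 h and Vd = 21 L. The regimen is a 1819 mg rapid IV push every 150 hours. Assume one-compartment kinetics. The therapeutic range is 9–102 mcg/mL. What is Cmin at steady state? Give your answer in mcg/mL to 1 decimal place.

6.5 mcg/mL

Over one 150-h interval, 150/39 ≈ 3.8462 half-lives elapse, leaving f ≈ 0.0695 of each dose.
Single-dose peak C₀ = D/Vd = 1819/21 ≈ 86.619 mcg/mL.
Steady-state trough Cmin,ss = C₀·f/(1−f) ≈ 86.619 × 0.0695/0.9305 ≈ 6.470 mcg/mL.
Trough 6.5 mcg/mL vs MEC 9 mcg/mL: subtherapeutic.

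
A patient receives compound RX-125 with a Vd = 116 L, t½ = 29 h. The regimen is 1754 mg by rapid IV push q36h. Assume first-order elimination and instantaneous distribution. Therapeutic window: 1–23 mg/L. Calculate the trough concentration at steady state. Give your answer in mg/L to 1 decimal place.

11.1 mg/L

Over one 36-h interval, 36/29 ≈ 1.2414 half-lives elapse, leaving f ≈ 0.4230 of each dose.
Each bolus raises the concentration by D/Vd = 1754/116 ≈ 15.121 mg/L.
Steady-state trough Cmin,ss = C₀·f/(1−f) ≈ 15.121 × 0.4230/0.5770 ≈ 11.085 mg/L.
Trough 11.1 mg/L vs MEC 1 mg/L: adequate.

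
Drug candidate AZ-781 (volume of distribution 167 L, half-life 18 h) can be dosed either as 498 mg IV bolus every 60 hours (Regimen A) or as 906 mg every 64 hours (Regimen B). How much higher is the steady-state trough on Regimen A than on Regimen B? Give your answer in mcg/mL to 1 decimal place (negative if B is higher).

-0.2 mcg/mL

Regimen A: f = (1/2)^(60/18) ≈ 0.0992; Cmin,ss = (498/167)·f/(1−f) ≈ 0.328 mcg/mL.
Regimen B: f = (1/2)^(64/18) ≈ 0.0850; Cmin,ss = (906/167)·f/(1−f) ≈ 0.504 mcg/mL.
Difference ≈ 0.328 − 0.504 ≈ -0.176 mcg/mL.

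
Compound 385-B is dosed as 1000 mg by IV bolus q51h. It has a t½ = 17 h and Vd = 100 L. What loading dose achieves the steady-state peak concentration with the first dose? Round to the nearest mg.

f = (1/2)^(51/17) ≈ 0.125000; accumulation ratio R = 1/(1−f) ≈ 1.14286.
Loading dose to hit Cmax,ss on first dose: D_load = D_maint·R ≈ 1000 × 1.14286 ≈ 1142.86 mg.

1143 mg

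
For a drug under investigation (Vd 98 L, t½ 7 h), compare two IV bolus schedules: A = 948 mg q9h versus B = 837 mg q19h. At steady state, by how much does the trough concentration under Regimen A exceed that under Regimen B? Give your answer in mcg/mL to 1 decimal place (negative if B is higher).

Regimen A: f = (1/2)^(9/7) ≈ 0.4102; Cmin,ss = (948/98)·f/(1−f) ≈ 6.728 mcg/mL.
Regimen B: f = (1/2)^(19/7) ≈ 0.1524; Cmin,ss = (837/98)·f/(1−f) ≈ 1.536 mcg/mL.
Difference ≈ 6.728 − 1.536 ≈ 5.192 mcg/mL.

5.2 mcg/mL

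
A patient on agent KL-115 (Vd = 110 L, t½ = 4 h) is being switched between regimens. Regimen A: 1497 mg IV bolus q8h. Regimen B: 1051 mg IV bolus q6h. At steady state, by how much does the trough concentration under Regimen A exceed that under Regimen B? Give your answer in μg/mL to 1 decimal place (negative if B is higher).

-0.7 μg/mL

Regimen A: f = (1/2)^(8/4) ≈ 0.2500; Cmin,ss = (1497/110)·f/(1−f) ≈ 4.536 μg/mL.
Regimen B: f = (1/2)^(6/4) ≈ 0.3536; Cmin,ss = (1051/110)·f/(1−f) ≈ 5.227 μg/mL.
Difference ≈ 4.536 − 5.227 ≈ -0.691 μg/mL.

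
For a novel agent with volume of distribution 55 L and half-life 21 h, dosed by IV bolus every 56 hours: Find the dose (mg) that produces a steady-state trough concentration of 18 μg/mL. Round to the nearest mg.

τ/t½ = 56/21 ≈ 2.6667, so f = (1/2)^(56/21) ≈ 0.157490.
Cmin,ss = (D/Vd)·f/(1−f), so D = Cmin,ss·Vd·(1−f)/f.
D = 18 × 55 × (1−f)/f ≈ 18 × 55 × 5.34961 ≈ 5296.11 mg.

5296 mg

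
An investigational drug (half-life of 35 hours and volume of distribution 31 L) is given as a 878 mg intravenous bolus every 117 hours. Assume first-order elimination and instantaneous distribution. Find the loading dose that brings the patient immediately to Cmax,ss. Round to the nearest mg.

974 mg

f = (1/2)^(117/35) ≈ 0.098560; accumulation ratio R = 1/(1−f) ≈ 1.10934.
Loading dose to hit Cmax,ss on first dose: D_load = D_maint·R ≈ 878 × 1.10934 ≈ 974.00 mg.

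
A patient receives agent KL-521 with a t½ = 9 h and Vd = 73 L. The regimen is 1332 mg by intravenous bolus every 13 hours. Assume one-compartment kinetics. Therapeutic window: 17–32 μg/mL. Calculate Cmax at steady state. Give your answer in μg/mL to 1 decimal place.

Over one 13-h interval, 13/9 ≈ 1.4444 half-lives elapse, leaving f ≈ 0.3674 of each dose.
At steady state, accumulation factor R = 1/(1 − e^(−kτ)) ≈ 1.5808.
Single-dose peak C₀ = D/Vd = 1332/73 ≈ 18.247 μg/mL.
Steady-state peak Cmax,ss = C₀·R ≈ 18.247 × 1.5808 ≈ 28.845 μg/mL.
Peak 28.8 μg/mL vs MTC 32 μg/mL: below toxic threshold.

28.8 μg/mL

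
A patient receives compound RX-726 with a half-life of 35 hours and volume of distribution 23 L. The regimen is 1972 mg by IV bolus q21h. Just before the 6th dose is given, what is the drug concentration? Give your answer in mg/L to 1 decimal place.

f = (1/2)^(τ/t½) = (1/2)^(21/35) ≈ 0.6598.
C₀ = D/Vd = 1972/23 ≈ 85.739 mg/L.
Before the 6th dose, 5 doses have been given. Superposition: Cmin = C₀·(f + f² + … + f^5).
≈ 85.739 × (0.6598 + 0.4353 + 0.2872 + 0.1895 + 0.1250) ≈ 85.739 × 1.6968 ≈ 145.482 mg/L.

145.5 mg/L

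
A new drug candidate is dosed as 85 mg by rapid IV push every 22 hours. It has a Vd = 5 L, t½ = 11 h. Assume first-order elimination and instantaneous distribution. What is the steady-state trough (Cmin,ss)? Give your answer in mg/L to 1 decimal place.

The dosing interval is 2 half-lives, so f = 2^(−2) = 0.25.
Accumulation ratio R = 1/(1 − f) = 1/0.75 = 4/3.
Single-dose peak C₀ = D/Vd = 85/5 = 17 mg/L.
Steady-state peak Cmax,ss = C₀·R = 17 × 4/3 ≈ 22.667 mg/L.
Steady-state trough Cmin,ss = Cmax,ss·f ≈ 22.667 × 0.25 ≈ 5.667 mg/L.

5.7 mg/L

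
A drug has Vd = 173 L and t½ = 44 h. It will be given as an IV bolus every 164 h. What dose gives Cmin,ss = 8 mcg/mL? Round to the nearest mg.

16946 mg

τ/t½ = 164/44 ≈ 3.7273, so f = (1/2)^(164/44) ≈ 0.075506.
Cmin,ss = (D/Vd)·f/(1−f), so D = Cmin,ss·Vd·(1−f)/f.
D = 8 × 173 × (1−f)/f ≈ 8 × 173 × 12.24398 ≈ 16945.67 mg.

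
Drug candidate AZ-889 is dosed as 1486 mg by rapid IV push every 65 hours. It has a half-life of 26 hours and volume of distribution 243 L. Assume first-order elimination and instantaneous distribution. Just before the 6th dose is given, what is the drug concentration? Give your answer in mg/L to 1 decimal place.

1.3 mg/L

f = (1/2)^(τ/t½) = (1/2)^(65/26) ≈ 0.1768.
C₀ = D/Vd = 1486/243 ≈ 6.115 mg/L.
Before the 6th dose, 5 doses have been given. Superposition: Cmin = C₀·(f + f² + … + f^5).
≈ 6.115 × (0.1768 + 0.0313 + 0.0055 + 0.0010 + 0.0002) ≈ 6.115 × 0.2148 ≈ 1.314 mg/L.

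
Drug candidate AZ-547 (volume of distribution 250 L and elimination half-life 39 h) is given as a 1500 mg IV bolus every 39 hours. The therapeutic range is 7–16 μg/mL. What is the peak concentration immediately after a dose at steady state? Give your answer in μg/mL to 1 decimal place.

The dosing interval is 1 half-life, so f = 2^(−1) = 0.5.
At steady state, R = 1/(1 − 0.5) = 2/1.
Single-dose peak C₀ = D/Vd = 1500/250 = 6 μg/mL.
Steady-state peak Cmax,ss = C₀·R = 6 × 2/1 ≈ 12.000 μg/mL.
Peak 12.0 μg/mL vs MTC 16 μg/mL: below toxic threshold.

12.0 μg/mL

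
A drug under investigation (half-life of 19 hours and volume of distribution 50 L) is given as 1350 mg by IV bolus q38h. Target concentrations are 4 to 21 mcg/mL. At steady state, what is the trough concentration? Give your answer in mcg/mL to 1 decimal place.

τ = 38 h = 2 half-lives, so f = (1/2)^2 = 0.25.
Accumulation ratio R = 1/(1 − f) = 1/0.75 = 4/3.
Single-dose peak C₀ = D/Vd = 1350/50 = 27 mcg/mL.
Steady-state peak Cmax,ss = C₀·R = 27 × 4/3 ≈ 36.000 mcg/mL.
Steady-state trough Cmin,ss = Cmax,ss·f ≈ 36.000 × 0.25 ≈ 9.000 mcg/mL.
Trough 9.0 mcg/mL vs MEC 4 mcg/mL: adequate.

9.0 mcg/mL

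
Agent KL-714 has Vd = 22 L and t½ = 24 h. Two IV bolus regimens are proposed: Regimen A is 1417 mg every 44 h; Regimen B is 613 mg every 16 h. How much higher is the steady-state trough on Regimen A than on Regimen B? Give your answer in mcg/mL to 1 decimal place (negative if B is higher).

Regimen A: f = (1/2)^(44/24) ≈ 0.2806; Cmin,ss = (1417/22)·f/(1−f) ≈ 25.123 mcg/mL.
Regimen B: f = (1/2)^(16/24) ≈ 0.6300; Cmin,ss = (613/22)·f/(1−f) ≈ 47.443 mcg/mL.
Difference ≈ 25.123 − 47.443 ≈ -22.320 mcg/mL.

-22.3 mcg/mL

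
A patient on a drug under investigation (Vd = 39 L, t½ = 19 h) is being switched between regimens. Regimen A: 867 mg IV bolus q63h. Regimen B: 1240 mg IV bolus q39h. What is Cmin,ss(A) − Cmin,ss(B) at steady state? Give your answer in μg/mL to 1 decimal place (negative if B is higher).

Regimen A: f = (1/2)^(63/19) ≈ 0.1004; Cmin,ss = (867/39)·f/(1−f) ≈ 2.481 μg/mL.
Regimen B: f = (1/2)^(39/19) ≈ 0.2410; Cmin,ss = (1240/39)·f/(1−f) ≈ 10.096 μg/mL.
Difference ≈ 2.481 − 10.096 ≈ -7.615 μg/mL.

-7.6 μg/mL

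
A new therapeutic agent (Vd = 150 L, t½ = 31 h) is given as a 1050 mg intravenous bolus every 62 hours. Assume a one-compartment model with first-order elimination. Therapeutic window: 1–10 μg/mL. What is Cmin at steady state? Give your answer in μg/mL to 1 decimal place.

2.3 μg/mL

The dosing interval is 2 half-lives, so f = 2^(−2) = 0.25.
Accumulation ratio R = 1/(1 − f) = 1/0.75 = 4/3.
Single-dose peak C₀ = D/Vd = 1050/150 = 7 μg/mL.
Steady-state peak Cmax,ss = C₀·R = 7 × 4/3 ≈ 9.333 μg/mL.
Steady-state trough Cmin,ss = Cmax,ss·f ≈ 9.333 × 0.25 ≈ 2.333 μg/mL.
Trough 2.3 μg/mL vs MEC 1 μg/mL: adequate.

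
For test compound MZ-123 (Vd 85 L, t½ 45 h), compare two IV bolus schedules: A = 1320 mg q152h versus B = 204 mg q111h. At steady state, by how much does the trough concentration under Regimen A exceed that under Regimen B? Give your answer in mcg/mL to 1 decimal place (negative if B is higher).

Regimen A: f = (1/2)^(152/45) ≈ 0.0962; Cmin,ss = (1320/85)·f/(1−f) ≈ 1.653 mcg/mL.
Regimen B: f = (1/2)^(111/45) ≈ 0.1809; Cmin,ss = (204/85)·f/(1−f) ≈ 0.530 mcg/mL.
Difference ≈ 1.653 − 0.530 ≈ 1.123 mcg/mL.

1.1 mcg/mL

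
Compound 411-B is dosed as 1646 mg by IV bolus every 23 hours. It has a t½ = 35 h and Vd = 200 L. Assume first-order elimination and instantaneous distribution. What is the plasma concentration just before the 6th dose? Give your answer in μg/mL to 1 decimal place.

12.8 μg/mL

f = (1/2)^(τ/t½) = (1/2)^(23/35) ≈ 0.6341.
C₀ = D/Vd = 1646/200 ≈ 8.230 μg/mL.
Before the 6th dose, 5 doses have been given. Superposition: Cmin = C₀·(f + f² + … + f^5).
≈ 8.230 × (0.6341 + 0.4021 + 0.2550 + 0.1617 + 0.1025) ≈ 8.230 × 1.5554 ≈ 12.801 μg/mL.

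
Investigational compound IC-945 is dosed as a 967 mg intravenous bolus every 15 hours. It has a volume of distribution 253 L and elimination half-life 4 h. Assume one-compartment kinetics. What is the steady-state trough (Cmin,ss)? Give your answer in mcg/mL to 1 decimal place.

Over one 15-h interval, 15/4 ≈ 3.75 half-lives elapse, leaving f ≈ 0.0743 of each dose.
Single-dose peak C₀ = D/Vd = 967/253 ≈ 3.822 mcg/mL.
Steady-state trough Cmin,ss = C₀·f/(1−f) ≈ 3.822 × 0.0743/0.9257 ≈ 0.307 mcg/mL.

0.3 mcg/mL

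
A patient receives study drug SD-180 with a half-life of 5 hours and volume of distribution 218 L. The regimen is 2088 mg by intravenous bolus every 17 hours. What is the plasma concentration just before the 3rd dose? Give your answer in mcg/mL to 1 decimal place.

f = (1/2)^(τ/t½) = (1/2)^(17/5) ≈ 0.0947.
C₀ = D/Vd = 2088/218 ≈ 9.578 mcg/mL.
Before the 3rd dose, 2 doses have been given. Superposition: Cmin = C₀·(f + f²).
≈ 9.578 × (0.0947 + 0.0090) ≈ 9.578 × 0.1037 ≈ 0.993 mcg/mL.

1.0 mcg/mL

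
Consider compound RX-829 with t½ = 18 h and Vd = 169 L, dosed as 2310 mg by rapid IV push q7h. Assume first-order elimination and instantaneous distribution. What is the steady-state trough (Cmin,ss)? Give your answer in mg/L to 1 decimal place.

τ/t½ = 7/18 ≈ 0.38889, so fraction remaining f = (1/2)^(7/18) ≈ 0.7637.
Accumulation ratio R = 1/(1 − f) ≈ 1/0.2363 ≈ 4.2319.
Each bolus raises the concentration by D/Vd = 2310/169 ≈ 13.669 mg/L.
Cmax,ss = C₀/(1 − f) ≈ 13.669/0.2363 ≈ 57.846 mg/L.
One interval later, Cmin,ss = Cmax,ss·e^(−kτ) ≈ 57.846 × 0.7637 ≈ 44.177 mg/L.

44.2 mg/L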